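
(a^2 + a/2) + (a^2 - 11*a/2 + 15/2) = 2*a^2 - 5*a + 15/2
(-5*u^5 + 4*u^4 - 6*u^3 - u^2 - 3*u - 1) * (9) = -45*u^5 + 36*u^4 - 54*u^3 - 9*u^2 - 27*u - 9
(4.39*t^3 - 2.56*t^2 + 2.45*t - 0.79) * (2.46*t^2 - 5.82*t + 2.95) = 10.7994*t^5 - 31.8474*t^4 + 33.8767*t^3 - 23.7544*t^2 + 11.8253*t - 2.3305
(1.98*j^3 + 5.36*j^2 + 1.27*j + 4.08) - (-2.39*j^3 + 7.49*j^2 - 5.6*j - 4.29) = 4.37*j^3 - 2.13*j^2 + 6.87*j + 8.37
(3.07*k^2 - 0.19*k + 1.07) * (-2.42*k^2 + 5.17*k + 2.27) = -7.4294*k^4 + 16.3317*k^3 + 3.3972*k^2 + 5.1006*k + 2.4289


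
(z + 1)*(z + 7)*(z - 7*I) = z^3 + 8*z^2 - 7*I*z^2 + 7*z - 56*I*z - 49*I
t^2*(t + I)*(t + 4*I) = t^4 + 5*I*t^3 - 4*t^2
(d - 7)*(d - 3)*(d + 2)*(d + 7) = d^4 - d^3 - 55*d^2 + 49*d + 294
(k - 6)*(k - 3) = k^2 - 9*k + 18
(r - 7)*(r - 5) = r^2 - 12*r + 35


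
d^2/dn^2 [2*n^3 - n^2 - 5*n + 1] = 12*n - 2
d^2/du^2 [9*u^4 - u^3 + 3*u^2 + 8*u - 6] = 108*u^2 - 6*u + 6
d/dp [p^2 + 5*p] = 2*p + 5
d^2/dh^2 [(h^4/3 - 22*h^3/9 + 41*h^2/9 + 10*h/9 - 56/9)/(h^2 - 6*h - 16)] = 2*(h^6 - 18*h^5 + 60*h^4 + 472*h^3 + 24*h^2 - 5136*h + 2208)/(3*(h^6 - 18*h^5 + 60*h^4 + 360*h^3 - 960*h^2 - 4608*h - 4096))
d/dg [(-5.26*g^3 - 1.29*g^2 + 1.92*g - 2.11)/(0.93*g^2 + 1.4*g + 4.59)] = (-4.8918*g^4 - 14.728*g^3 - 76.0218*g^2 - 7.9176*g + 11.7668)/(0.8649*g^4 + 2.604*g^3 + 10.4974*g^2 + 12.852*g + 21.0681)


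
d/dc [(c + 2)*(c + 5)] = 2*c + 7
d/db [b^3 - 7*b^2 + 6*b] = 3*b^2 - 14*b + 6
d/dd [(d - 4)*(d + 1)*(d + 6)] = 3*d^2 + 6*d - 22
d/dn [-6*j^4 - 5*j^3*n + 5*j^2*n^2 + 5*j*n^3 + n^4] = -5*j^3 + 10*j^2*n + 15*j*n^2 + 4*n^3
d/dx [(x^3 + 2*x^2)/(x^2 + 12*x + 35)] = x*(x^3 + 24*x^2 + 129*x + 140)/(x^4 + 24*x^3 + 214*x^2 + 840*x + 1225)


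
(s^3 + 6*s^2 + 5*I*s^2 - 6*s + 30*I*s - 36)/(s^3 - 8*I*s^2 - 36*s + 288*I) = (s^2 + 5*I*s - 6)/(s^2 + s*(-6 - 8*I) + 48*I)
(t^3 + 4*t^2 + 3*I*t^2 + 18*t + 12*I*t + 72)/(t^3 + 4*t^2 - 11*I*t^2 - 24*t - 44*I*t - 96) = (t + 6*I)/(t - 8*I)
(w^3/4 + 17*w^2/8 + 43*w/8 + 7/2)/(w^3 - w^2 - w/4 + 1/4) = (2*w^3 + 17*w^2 + 43*w + 28)/(2*(4*w^3 - 4*w^2 - w + 1))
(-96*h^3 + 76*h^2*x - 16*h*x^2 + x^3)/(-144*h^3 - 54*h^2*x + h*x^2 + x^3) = (12*h^2 - 8*h*x + x^2)/(18*h^2 + 9*h*x + x^2)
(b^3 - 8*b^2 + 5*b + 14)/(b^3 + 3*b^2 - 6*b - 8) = (b - 7)/(b + 4)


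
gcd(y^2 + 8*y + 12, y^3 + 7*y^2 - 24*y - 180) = y + 6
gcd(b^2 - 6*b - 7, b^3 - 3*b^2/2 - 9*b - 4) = 1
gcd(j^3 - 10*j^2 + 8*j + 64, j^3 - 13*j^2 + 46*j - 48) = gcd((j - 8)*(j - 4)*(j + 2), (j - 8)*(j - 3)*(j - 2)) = j - 8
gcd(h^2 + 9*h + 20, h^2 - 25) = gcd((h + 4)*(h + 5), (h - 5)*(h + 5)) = h + 5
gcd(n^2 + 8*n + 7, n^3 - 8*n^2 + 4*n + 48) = 1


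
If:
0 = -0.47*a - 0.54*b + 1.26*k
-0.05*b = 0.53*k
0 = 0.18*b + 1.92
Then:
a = 14.95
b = -10.67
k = 1.01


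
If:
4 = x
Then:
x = 4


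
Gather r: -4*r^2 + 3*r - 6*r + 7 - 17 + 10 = -4*r^2 - 3*r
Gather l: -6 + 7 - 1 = 0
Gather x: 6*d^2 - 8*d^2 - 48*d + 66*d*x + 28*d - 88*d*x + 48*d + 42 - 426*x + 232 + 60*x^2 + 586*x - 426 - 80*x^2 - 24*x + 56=-2*d^2 + 28*d - 20*x^2 + x*(136 - 22*d) - 96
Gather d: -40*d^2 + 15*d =-40*d^2 + 15*d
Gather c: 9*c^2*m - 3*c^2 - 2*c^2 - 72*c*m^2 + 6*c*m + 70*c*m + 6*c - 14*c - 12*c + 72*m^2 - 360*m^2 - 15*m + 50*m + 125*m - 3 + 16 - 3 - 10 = c^2*(9*m - 5) + c*(-72*m^2 + 76*m - 20) - 288*m^2 + 160*m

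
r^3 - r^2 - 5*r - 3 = (r - 3)*(r + 1)^2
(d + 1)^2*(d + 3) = d^3 + 5*d^2 + 7*d + 3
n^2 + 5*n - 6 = (n - 1)*(n + 6)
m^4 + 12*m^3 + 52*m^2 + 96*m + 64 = (m + 2)^2*(m + 4)^2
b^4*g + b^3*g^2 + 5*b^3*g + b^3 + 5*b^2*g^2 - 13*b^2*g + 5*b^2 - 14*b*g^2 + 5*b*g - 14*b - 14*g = (b - 2)*(b + 7)*(b + g)*(b*g + 1)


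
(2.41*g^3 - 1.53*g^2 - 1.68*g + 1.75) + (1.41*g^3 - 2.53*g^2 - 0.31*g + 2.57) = 3.82*g^3 - 4.06*g^2 - 1.99*g + 4.32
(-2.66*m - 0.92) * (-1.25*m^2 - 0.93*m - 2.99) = 3.325*m^3 + 3.6238*m^2 + 8.809*m + 2.7508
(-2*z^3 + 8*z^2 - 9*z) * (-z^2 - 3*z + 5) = 2*z^5 - 2*z^4 - 25*z^3 + 67*z^2 - 45*z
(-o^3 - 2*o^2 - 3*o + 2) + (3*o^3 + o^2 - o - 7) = 2*o^3 - o^2 - 4*o - 5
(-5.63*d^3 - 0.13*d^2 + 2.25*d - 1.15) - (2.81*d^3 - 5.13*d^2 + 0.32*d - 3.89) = -8.44*d^3 + 5.0*d^2 + 1.93*d + 2.74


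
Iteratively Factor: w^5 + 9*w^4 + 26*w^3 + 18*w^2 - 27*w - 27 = (w - 1)*(w^4 + 10*w^3 + 36*w^2 + 54*w + 27) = (w - 1)*(w + 3)*(w^3 + 7*w^2 + 15*w + 9) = (w - 1)*(w + 3)^2*(w^2 + 4*w + 3) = (w - 1)*(w + 1)*(w + 3)^2*(w + 3)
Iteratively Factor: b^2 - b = (b)*(b - 1)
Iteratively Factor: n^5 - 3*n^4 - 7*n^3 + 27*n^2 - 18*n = (n - 1)*(n^4 - 2*n^3 - 9*n^2 + 18*n) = n*(n - 1)*(n^3 - 2*n^2 - 9*n + 18) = n*(n - 2)*(n - 1)*(n^2 - 9) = n*(n - 2)*(n - 1)*(n + 3)*(n - 3)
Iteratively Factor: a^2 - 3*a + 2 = (a - 1)*(a - 2)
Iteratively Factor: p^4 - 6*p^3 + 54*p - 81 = (p - 3)*(p^3 - 3*p^2 - 9*p + 27) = (p - 3)*(p + 3)*(p^2 - 6*p + 9) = (p - 3)^2*(p + 3)*(p - 3)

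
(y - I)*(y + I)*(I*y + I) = I*y^3 + I*y^2 + I*y + I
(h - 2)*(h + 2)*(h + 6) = h^3 + 6*h^2 - 4*h - 24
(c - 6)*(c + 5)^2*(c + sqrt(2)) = c^4 + sqrt(2)*c^3 + 4*c^3 - 35*c^2 + 4*sqrt(2)*c^2 - 150*c - 35*sqrt(2)*c - 150*sqrt(2)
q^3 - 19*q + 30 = (q - 3)*(q - 2)*(q + 5)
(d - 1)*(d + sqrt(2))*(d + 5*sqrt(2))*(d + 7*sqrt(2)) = d^4 - d^3 + 13*sqrt(2)*d^3 - 13*sqrt(2)*d^2 + 94*d^2 - 94*d + 70*sqrt(2)*d - 70*sqrt(2)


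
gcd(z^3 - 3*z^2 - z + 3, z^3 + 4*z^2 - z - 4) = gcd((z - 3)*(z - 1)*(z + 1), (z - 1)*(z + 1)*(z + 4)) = z^2 - 1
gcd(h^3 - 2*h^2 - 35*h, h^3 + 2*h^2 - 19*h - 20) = h + 5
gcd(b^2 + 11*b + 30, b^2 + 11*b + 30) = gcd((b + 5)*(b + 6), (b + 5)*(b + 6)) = b^2 + 11*b + 30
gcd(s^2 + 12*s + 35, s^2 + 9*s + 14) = s + 7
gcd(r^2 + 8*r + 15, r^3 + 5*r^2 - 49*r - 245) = r + 5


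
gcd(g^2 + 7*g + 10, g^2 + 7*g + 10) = g^2 + 7*g + 10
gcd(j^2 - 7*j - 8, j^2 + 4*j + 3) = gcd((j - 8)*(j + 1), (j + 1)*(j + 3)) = j + 1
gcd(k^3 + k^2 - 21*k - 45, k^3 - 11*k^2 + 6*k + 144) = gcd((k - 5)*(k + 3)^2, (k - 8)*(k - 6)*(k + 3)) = k + 3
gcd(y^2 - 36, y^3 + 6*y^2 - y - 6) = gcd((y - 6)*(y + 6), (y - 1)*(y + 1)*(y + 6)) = y + 6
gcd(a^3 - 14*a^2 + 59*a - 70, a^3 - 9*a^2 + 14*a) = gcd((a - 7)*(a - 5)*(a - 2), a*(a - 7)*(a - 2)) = a^2 - 9*a + 14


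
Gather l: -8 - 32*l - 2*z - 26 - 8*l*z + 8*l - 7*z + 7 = l*(-8*z - 24) - 9*z - 27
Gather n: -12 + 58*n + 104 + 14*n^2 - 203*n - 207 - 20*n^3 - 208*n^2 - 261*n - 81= -20*n^3 - 194*n^2 - 406*n - 196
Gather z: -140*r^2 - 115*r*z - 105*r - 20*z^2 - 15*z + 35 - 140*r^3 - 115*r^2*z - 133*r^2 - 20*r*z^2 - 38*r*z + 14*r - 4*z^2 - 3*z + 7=-140*r^3 - 273*r^2 - 91*r + z^2*(-20*r - 24) + z*(-115*r^2 - 153*r - 18) + 42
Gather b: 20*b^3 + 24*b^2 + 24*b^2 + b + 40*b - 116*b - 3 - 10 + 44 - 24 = 20*b^3 + 48*b^2 - 75*b + 7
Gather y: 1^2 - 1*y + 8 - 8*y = 9 - 9*y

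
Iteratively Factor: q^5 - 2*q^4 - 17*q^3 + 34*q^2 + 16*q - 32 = (q + 4)*(q^4 - 6*q^3 + 7*q^2 + 6*q - 8) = (q + 1)*(q + 4)*(q^3 - 7*q^2 + 14*q - 8) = (q - 4)*(q + 1)*(q + 4)*(q^2 - 3*q + 2) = (q - 4)*(q - 2)*(q + 1)*(q + 4)*(q - 1)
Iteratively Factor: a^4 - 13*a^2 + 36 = (a - 2)*(a^3 + 2*a^2 - 9*a - 18) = (a - 2)*(a + 3)*(a^2 - a - 6) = (a - 2)*(a + 2)*(a + 3)*(a - 3)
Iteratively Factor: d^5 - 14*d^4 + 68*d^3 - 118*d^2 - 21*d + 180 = (d + 1)*(d^4 - 15*d^3 + 83*d^2 - 201*d + 180) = (d - 4)*(d + 1)*(d^3 - 11*d^2 + 39*d - 45) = (d - 4)*(d - 3)*(d + 1)*(d^2 - 8*d + 15) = (d - 5)*(d - 4)*(d - 3)*(d + 1)*(d - 3)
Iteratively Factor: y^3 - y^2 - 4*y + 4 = (y - 1)*(y^2 - 4) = (y - 1)*(y + 2)*(y - 2)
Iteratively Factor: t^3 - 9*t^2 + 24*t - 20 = (t - 2)*(t^2 - 7*t + 10) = (t - 5)*(t - 2)*(t - 2)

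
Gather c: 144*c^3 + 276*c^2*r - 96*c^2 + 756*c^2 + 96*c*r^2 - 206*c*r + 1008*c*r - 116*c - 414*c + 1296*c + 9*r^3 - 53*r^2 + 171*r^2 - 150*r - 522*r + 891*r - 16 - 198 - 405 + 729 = 144*c^3 + c^2*(276*r + 660) + c*(96*r^2 + 802*r + 766) + 9*r^3 + 118*r^2 + 219*r + 110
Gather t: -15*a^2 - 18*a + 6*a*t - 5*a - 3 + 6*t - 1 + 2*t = -15*a^2 - 23*a + t*(6*a + 8) - 4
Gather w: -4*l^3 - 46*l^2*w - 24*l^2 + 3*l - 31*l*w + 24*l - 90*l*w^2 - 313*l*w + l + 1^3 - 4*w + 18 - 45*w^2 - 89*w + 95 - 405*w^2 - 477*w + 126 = -4*l^3 - 24*l^2 + 28*l + w^2*(-90*l - 450) + w*(-46*l^2 - 344*l - 570) + 240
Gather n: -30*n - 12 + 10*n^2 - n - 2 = 10*n^2 - 31*n - 14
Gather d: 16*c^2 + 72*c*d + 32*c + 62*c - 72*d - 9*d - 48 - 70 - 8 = 16*c^2 + 94*c + d*(72*c - 81) - 126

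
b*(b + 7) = b^2 + 7*b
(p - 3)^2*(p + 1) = p^3 - 5*p^2 + 3*p + 9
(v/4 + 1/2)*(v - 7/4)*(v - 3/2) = v^3/4 - 5*v^2/16 - 31*v/32 + 21/16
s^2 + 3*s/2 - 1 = (s - 1/2)*(s + 2)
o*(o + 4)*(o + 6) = o^3 + 10*o^2 + 24*o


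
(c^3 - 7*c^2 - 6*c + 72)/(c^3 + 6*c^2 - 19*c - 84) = (c - 6)/(c + 7)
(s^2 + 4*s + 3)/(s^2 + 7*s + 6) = (s + 3)/(s + 6)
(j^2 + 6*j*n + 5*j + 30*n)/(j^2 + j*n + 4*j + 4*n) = (j^2 + 6*j*n + 5*j + 30*n)/(j^2 + j*n + 4*j + 4*n)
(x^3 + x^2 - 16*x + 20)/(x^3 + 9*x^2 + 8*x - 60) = (x - 2)/(x + 6)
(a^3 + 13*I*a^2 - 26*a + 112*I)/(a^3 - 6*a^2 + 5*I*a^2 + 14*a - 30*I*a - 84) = (a + 8*I)/(a - 6)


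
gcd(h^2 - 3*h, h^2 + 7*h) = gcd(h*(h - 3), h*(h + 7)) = h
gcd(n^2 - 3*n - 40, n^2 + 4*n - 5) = n + 5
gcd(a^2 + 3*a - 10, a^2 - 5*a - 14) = 1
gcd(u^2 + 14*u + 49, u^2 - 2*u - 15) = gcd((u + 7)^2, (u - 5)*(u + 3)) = 1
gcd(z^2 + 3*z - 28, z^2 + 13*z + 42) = z + 7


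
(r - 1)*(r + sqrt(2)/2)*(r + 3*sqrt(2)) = r^3 - r^2 + 7*sqrt(2)*r^2/2 - 7*sqrt(2)*r/2 + 3*r - 3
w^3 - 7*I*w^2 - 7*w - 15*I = (w - 5*I)*(w - 3*I)*(w + I)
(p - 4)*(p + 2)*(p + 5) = p^3 + 3*p^2 - 18*p - 40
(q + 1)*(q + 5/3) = q^2 + 8*q/3 + 5/3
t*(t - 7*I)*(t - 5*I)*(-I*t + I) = -I*t^4 - 12*t^3 + I*t^3 + 12*t^2 + 35*I*t^2 - 35*I*t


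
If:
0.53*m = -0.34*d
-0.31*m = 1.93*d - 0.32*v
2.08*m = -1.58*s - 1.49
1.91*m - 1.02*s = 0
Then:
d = 0.46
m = -0.30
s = -0.55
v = 2.49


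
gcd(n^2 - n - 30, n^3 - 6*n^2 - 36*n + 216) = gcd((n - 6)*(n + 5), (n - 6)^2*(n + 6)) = n - 6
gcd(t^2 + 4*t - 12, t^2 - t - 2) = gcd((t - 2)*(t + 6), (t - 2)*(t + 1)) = t - 2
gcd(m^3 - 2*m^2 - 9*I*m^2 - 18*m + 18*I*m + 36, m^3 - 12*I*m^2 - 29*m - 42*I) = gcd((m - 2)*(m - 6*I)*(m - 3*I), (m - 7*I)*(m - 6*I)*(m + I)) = m - 6*I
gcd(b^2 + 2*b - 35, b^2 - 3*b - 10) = b - 5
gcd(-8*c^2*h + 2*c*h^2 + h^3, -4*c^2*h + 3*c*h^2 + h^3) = 4*c*h + h^2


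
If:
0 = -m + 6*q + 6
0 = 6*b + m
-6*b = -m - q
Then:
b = -1/13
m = 6/13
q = -12/13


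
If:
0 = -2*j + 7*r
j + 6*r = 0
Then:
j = 0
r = 0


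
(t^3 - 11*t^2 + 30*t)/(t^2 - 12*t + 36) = t*(t - 5)/(t - 6)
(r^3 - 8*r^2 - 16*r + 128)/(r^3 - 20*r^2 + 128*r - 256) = (r + 4)/(r - 8)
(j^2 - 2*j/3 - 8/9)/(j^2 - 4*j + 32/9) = (3*j + 2)/(3*j - 8)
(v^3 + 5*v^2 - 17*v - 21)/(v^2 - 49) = (v^2 - 2*v - 3)/(v - 7)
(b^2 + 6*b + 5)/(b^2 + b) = (b + 5)/b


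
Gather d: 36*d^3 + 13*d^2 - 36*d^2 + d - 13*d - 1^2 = 36*d^3 - 23*d^2 - 12*d - 1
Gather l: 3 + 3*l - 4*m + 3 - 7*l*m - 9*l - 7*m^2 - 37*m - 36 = l*(-7*m - 6) - 7*m^2 - 41*m - 30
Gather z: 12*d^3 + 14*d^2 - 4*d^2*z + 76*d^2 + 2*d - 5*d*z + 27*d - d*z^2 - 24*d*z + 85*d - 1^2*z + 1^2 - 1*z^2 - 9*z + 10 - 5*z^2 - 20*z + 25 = 12*d^3 + 90*d^2 + 114*d + z^2*(-d - 6) + z*(-4*d^2 - 29*d - 30) + 36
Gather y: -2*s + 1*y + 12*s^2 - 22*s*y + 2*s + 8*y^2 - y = 12*s^2 - 22*s*y + 8*y^2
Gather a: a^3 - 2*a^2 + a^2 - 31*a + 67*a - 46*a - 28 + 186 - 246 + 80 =a^3 - a^2 - 10*a - 8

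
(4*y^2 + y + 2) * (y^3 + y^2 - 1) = 4*y^5 + 5*y^4 + 3*y^3 - 2*y^2 - y - 2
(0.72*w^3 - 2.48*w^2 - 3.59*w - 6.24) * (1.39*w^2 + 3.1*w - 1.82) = 1.0008*w^5 - 1.2152*w^4 - 13.9885*w^3 - 15.289*w^2 - 12.8102*w + 11.3568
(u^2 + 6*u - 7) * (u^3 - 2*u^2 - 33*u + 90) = u^5 + 4*u^4 - 52*u^3 - 94*u^2 + 771*u - 630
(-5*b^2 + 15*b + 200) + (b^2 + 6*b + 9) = -4*b^2 + 21*b + 209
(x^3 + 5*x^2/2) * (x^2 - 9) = x^5 + 5*x^4/2 - 9*x^3 - 45*x^2/2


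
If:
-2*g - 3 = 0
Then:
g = -3/2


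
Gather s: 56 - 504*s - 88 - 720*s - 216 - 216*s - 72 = -1440*s - 320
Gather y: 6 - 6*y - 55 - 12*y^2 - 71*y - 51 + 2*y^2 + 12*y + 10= -10*y^2 - 65*y - 90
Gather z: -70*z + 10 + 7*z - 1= 9 - 63*z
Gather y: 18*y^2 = 18*y^2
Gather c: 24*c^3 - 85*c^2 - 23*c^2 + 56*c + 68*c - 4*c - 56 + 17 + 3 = 24*c^3 - 108*c^2 + 120*c - 36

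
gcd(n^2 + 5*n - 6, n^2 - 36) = n + 6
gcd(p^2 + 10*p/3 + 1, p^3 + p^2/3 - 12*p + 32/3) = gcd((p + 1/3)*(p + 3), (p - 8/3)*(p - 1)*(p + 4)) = 1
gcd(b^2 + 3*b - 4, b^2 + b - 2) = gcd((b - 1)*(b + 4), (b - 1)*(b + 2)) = b - 1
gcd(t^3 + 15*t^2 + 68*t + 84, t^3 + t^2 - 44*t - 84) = t^2 + 8*t + 12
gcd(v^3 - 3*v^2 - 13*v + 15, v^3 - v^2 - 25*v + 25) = v^2 - 6*v + 5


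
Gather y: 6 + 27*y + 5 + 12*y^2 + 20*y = 12*y^2 + 47*y + 11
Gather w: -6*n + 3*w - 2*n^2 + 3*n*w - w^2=-2*n^2 - 6*n - w^2 + w*(3*n + 3)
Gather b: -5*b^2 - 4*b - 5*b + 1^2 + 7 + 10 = -5*b^2 - 9*b + 18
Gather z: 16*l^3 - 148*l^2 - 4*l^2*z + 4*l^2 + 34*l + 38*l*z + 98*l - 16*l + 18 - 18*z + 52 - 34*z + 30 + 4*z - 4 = 16*l^3 - 144*l^2 + 116*l + z*(-4*l^2 + 38*l - 48) + 96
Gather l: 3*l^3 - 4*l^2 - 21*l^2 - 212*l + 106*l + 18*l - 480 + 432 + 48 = 3*l^3 - 25*l^2 - 88*l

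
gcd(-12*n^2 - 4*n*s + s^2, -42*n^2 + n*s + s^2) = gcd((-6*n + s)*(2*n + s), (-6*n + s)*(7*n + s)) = -6*n + s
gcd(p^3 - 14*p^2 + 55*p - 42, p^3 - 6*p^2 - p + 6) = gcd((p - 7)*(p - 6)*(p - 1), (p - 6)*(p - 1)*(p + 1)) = p^2 - 7*p + 6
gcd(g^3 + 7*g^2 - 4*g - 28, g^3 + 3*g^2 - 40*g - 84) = g^2 + 9*g + 14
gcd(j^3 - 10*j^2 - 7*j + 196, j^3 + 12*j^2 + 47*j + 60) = j + 4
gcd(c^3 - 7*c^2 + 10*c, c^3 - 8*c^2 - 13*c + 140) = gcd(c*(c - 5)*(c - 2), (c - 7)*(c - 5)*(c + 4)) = c - 5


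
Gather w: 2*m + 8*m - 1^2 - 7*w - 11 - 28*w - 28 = 10*m - 35*w - 40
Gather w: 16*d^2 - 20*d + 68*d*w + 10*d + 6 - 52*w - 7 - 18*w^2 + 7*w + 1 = 16*d^2 - 10*d - 18*w^2 + w*(68*d - 45)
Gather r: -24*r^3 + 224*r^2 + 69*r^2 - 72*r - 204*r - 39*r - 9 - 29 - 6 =-24*r^3 + 293*r^2 - 315*r - 44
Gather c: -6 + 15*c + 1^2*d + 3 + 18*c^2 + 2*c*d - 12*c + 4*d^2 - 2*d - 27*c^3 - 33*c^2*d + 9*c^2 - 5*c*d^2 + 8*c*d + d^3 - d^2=-27*c^3 + c^2*(27 - 33*d) + c*(-5*d^2 + 10*d + 3) + d^3 + 3*d^2 - d - 3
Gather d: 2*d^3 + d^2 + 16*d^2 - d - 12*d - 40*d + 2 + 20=2*d^3 + 17*d^2 - 53*d + 22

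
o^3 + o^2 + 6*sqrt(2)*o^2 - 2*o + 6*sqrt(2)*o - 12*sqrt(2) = (o - 1)*(o + 2)*(o + 6*sqrt(2))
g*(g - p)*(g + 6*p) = g^3 + 5*g^2*p - 6*g*p^2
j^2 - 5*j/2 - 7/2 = (j - 7/2)*(j + 1)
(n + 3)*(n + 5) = n^2 + 8*n + 15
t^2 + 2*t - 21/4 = (t - 3/2)*(t + 7/2)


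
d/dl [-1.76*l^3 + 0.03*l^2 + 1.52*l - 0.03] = -5.28*l^2 + 0.06*l + 1.52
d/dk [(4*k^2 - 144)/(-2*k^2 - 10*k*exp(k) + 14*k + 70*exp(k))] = 2*(-2*k*(k^2 + 5*k*exp(k) - 7*k - 35*exp(k)) + (k^2 - 36)*(5*k*exp(k) + 2*k - 30*exp(k) - 7))/(k^2 + 5*k*exp(k) - 7*k - 35*exp(k))^2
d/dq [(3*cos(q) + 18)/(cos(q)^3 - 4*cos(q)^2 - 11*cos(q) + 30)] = 3*(-93*cos(q)/2 + 7*cos(2*q) + cos(3*q)/2 - 89)*sin(q)/(cos(q)^3 - 4*cos(q)^2 - 11*cos(q) + 30)^2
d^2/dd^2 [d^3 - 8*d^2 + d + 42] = 6*d - 16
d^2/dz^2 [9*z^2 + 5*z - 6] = 18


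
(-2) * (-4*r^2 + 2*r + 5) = 8*r^2 - 4*r - 10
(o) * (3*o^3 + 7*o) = 3*o^4 + 7*o^2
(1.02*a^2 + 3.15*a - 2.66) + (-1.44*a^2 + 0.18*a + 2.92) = -0.42*a^2 + 3.33*a + 0.26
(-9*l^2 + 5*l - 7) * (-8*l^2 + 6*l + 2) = 72*l^4 - 94*l^3 + 68*l^2 - 32*l - 14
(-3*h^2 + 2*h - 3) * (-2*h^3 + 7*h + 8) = 6*h^5 - 4*h^4 - 15*h^3 - 10*h^2 - 5*h - 24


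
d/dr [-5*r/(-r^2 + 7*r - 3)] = 5*(3 - r^2)/(r^4 - 14*r^3 + 55*r^2 - 42*r + 9)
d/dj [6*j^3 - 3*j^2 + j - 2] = 18*j^2 - 6*j + 1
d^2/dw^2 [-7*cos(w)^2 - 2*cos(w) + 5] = 2*cos(w) + 14*cos(2*w)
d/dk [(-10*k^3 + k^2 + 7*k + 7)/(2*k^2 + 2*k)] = (-10*k^4 - 20*k^3 - 6*k^2 - 14*k - 7)/(2*k^2*(k^2 + 2*k + 1))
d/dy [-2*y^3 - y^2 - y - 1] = -6*y^2 - 2*y - 1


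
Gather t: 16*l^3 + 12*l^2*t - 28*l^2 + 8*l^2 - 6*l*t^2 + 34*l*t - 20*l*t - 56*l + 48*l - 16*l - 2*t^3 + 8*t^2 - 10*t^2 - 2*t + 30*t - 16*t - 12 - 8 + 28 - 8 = 16*l^3 - 20*l^2 - 24*l - 2*t^3 + t^2*(-6*l - 2) + t*(12*l^2 + 14*l + 12)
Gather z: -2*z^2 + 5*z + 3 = -2*z^2 + 5*z + 3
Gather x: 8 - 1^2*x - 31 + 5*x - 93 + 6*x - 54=10*x - 170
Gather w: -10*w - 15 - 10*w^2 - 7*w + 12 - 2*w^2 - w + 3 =-12*w^2 - 18*w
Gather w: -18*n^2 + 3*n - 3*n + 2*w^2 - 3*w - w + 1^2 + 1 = -18*n^2 + 2*w^2 - 4*w + 2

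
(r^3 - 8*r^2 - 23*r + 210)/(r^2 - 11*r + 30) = (r^2 - 2*r - 35)/(r - 5)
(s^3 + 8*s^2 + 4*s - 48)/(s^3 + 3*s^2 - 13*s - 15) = (s^3 + 8*s^2 + 4*s - 48)/(s^3 + 3*s^2 - 13*s - 15)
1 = 1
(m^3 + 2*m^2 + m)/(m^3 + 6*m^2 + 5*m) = (m + 1)/(m + 5)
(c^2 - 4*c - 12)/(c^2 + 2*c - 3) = (c^2 - 4*c - 12)/(c^2 + 2*c - 3)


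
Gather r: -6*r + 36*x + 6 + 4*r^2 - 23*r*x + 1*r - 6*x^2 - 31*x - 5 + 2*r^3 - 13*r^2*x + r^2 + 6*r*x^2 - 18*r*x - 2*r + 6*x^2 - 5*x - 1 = 2*r^3 + r^2*(5 - 13*x) + r*(6*x^2 - 41*x - 7)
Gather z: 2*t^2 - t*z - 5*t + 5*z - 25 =2*t^2 - 5*t + z*(5 - t) - 25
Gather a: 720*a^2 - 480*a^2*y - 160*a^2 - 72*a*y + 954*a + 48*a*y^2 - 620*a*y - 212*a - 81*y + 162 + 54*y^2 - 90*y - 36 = a^2*(560 - 480*y) + a*(48*y^2 - 692*y + 742) + 54*y^2 - 171*y + 126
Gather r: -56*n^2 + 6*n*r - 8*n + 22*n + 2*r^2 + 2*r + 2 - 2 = -56*n^2 + 14*n + 2*r^2 + r*(6*n + 2)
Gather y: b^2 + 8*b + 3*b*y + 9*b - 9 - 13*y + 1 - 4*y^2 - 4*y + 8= b^2 + 17*b - 4*y^2 + y*(3*b - 17)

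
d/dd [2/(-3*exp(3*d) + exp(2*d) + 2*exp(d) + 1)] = (18*exp(2*d) - 4*exp(d) - 4)*exp(d)/(-3*exp(3*d) + exp(2*d) + 2*exp(d) + 1)^2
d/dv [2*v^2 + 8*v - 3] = 4*v + 8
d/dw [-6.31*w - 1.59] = -6.31000000000000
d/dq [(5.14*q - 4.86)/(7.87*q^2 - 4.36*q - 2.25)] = (-40.4518*q^2 + 76.4964*q - 32.7546)/(61.9369*q^4 - 68.6264*q^3 - 16.4054*q^2 + 19.62*q + 5.0625)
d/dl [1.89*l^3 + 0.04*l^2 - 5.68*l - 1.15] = 5.67*l^2 + 0.08*l - 5.68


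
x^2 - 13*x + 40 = (x - 8)*(x - 5)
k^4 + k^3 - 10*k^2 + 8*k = k*(k - 2)*(k - 1)*(k + 4)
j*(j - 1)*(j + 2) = j^3 + j^2 - 2*j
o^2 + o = o*(o + 1)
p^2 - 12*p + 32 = (p - 8)*(p - 4)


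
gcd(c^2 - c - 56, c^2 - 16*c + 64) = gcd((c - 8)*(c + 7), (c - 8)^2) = c - 8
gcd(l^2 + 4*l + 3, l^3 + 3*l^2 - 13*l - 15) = l + 1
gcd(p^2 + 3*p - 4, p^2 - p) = p - 1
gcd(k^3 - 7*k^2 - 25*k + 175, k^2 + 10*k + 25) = k + 5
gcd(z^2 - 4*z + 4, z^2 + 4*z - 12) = z - 2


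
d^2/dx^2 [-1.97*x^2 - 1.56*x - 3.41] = -3.94000000000000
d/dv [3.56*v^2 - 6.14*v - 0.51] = 7.12*v - 6.14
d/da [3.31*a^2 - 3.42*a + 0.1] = 6.62*a - 3.42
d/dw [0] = 0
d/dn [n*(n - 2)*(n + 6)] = 3*n^2 + 8*n - 12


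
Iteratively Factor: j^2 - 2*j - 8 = (j - 4)*(j + 2)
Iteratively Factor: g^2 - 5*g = (g)*(g - 5)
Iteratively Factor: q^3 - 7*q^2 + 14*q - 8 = (q - 1)*(q^2 - 6*q + 8) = (q - 2)*(q - 1)*(q - 4)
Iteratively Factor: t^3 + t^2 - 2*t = (t)*(t^2 + t - 2) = t*(t - 1)*(t + 2)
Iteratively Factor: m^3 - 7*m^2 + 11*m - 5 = (m - 1)*(m^2 - 6*m + 5) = (m - 5)*(m - 1)*(m - 1)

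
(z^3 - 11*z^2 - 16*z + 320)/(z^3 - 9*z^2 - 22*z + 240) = (z - 8)/(z - 6)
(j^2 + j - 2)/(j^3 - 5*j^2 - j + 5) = (j + 2)/(j^2 - 4*j - 5)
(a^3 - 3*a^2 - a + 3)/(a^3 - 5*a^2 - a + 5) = (a - 3)/(a - 5)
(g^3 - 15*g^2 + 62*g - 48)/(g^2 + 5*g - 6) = (g^2 - 14*g + 48)/(g + 6)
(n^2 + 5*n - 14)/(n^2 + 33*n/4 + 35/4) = 4*(n - 2)/(4*n + 5)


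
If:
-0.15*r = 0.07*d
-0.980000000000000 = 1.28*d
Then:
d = -0.77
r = 0.36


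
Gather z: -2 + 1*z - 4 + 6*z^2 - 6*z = 6*z^2 - 5*z - 6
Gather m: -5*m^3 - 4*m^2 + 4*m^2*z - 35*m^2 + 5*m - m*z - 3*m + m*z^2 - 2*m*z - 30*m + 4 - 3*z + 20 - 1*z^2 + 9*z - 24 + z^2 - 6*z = -5*m^3 + m^2*(4*z - 39) + m*(z^2 - 3*z - 28)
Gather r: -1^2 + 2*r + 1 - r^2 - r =-r^2 + r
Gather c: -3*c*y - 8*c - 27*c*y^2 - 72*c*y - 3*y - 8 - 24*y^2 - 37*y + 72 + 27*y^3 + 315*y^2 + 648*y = c*(-27*y^2 - 75*y - 8) + 27*y^3 + 291*y^2 + 608*y + 64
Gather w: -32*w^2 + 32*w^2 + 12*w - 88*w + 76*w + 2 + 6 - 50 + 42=0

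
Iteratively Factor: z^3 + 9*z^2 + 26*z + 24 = (z + 4)*(z^2 + 5*z + 6) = (z + 3)*(z + 4)*(z + 2)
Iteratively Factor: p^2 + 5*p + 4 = (p + 1)*(p + 4)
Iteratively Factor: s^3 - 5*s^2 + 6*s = (s - 2)*(s^2 - 3*s) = (s - 3)*(s - 2)*(s)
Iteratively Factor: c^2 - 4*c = (c)*(c - 4)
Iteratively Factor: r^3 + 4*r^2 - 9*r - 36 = (r + 4)*(r^2 - 9) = (r - 3)*(r + 4)*(r + 3)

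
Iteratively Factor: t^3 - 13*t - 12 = (t + 3)*(t^2 - 3*t - 4) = (t + 1)*(t + 3)*(t - 4)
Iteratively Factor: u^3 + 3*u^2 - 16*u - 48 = (u - 4)*(u^2 + 7*u + 12) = (u - 4)*(u + 4)*(u + 3)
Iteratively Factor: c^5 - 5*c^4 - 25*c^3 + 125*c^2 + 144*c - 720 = (c - 5)*(c^4 - 25*c^2 + 144) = (c - 5)*(c + 4)*(c^3 - 4*c^2 - 9*c + 36) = (c - 5)*(c + 3)*(c + 4)*(c^2 - 7*c + 12) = (c - 5)*(c - 3)*(c + 3)*(c + 4)*(c - 4)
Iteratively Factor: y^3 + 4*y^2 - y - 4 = (y + 4)*(y^2 - 1) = (y + 1)*(y + 4)*(y - 1)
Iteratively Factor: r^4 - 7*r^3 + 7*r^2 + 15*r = (r - 5)*(r^3 - 2*r^2 - 3*r) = (r - 5)*(r + 1)*(r^2 - 3*r) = r*(r - 5)*(r + 1)*(r - 3)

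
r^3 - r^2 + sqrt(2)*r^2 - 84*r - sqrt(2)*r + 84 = (r - 1)*(r - 6*sqrt(2))*(r + 7*sqrt(2))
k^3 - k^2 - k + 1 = (k - 1)^2*(k + 1)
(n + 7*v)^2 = n^2 + 14*n*v + 49*v^2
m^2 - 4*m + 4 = (m - 2)^2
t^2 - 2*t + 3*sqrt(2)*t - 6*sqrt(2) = (t - 2)*(t + 3*sqrt(2))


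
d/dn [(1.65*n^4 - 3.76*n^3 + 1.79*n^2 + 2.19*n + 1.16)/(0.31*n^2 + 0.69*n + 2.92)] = (1.023*n^5 + 2.2499*n^4 + 14.0832*n^3 - 32.3814*n^2 + 9.7344*n + 5.5944)/(0.0961*n^4 + 0.4278*n^3 + 2.2865*n^2 + 4.0296*n + 8.5264)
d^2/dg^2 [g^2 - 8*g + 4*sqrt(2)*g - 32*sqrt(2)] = 2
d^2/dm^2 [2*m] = 0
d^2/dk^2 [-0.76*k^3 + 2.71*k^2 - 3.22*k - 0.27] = 5.42 - 4.56*k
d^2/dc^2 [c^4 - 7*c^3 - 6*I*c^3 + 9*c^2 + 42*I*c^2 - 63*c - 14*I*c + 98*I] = 12*c^2 + c*(-42 - 36*I) + 18 + 84*I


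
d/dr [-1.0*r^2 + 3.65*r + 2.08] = 3.65 - 2.0*r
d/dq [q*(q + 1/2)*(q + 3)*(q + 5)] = 4*q^3 + 51*q^2/2 + 38*q + 15/2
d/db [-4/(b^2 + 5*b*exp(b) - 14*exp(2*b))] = 4*(5*b*exp(b) + 2*b - 28*exp(2*b) + 5*exp(b))/(b^2 + 5*b*exp(b) - 14*exp(2*b))^2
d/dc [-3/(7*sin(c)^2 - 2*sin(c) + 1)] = 6*(7*sin(c) - 1)*cos(c)/(7*sin(c)^2 - 2*sin(c) + 1)^2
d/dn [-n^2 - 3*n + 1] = -2*n - 3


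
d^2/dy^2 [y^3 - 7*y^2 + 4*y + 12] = 6*y - 14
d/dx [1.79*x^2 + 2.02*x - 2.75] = 3.58*x + 2.02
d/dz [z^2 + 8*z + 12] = 2*z + 8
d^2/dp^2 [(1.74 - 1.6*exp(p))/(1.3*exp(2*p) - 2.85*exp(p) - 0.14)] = (-2.704*exp(4*p) + 5.83439999999999*exp(3*p) - 21.0873*exp(2*p) + 16.03827*exp(p) - 0.72562)*exp(p)/(2.197*exp(6*p) - 14.4495*exp(5*p) + 30.96795*exp(4*p) - 20.036925*exp(3*p) - 3.33501*exp(2*p) - 0.16758*exp(p) - 0.002744)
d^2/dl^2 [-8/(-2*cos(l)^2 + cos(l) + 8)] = 8*(16*sin(l)^4 - 73*sin(l)^2 - cos(l)/2 - 3*cos(3*l)/2 + 23)/(2*sin(l)^2 + cos(l) + 6)^3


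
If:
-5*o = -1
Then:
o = 1/5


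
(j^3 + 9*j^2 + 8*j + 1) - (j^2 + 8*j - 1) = j^3 + 8*j^2 + 2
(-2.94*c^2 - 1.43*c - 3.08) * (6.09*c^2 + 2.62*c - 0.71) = -17.9046*c^4 - 16.4115*c^3 - 20.4164*c^2 - 7.0543*c + 2.1868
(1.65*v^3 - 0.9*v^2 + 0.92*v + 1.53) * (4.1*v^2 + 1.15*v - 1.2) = 6.765*v^5 - 1.7925*v^4 + 0.757*v^3 + 8.411*v^2 + 0.6555*v - 1.836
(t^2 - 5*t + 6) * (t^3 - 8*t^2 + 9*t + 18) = t^5 - 13*t^4 + 55*t^3 - 75*t^2 - 36*t + 108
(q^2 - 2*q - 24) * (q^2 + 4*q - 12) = q^4 + 2*q^3 - 44*q^2 - 72*q + 288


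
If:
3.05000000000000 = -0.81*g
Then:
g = -3.77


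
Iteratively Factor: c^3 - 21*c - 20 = (c + 1)*(c^2 - c - 20) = (c - 5)*(c + 1)*(c + 4)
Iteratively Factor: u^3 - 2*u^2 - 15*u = (u - 5)*(u^2 + 3*u) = u*(u - 5)*(u + 3)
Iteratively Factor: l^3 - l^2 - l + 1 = (l - 1)*(l^2 - 1) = (l - 1)*(l + 1)*(l - 1)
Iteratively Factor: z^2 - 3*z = (z - 3)*(z)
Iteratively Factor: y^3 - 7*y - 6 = (y + 1)*(y^2 - y - 6) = (y + 1)*(y + 2)*(y - 3)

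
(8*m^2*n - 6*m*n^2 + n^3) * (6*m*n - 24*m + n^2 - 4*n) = 48*m^3*n^2 - 192*m^3*n - 28*m^2*n^3 + 112*m^2*n^2 + n^5 - 4*n^4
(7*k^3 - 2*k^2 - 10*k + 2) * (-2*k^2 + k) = -14*k^5 + 11*k^4 + 18*k^3 - 14*k^2 + 2*k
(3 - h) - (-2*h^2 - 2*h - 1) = 2*h^2 + h + 4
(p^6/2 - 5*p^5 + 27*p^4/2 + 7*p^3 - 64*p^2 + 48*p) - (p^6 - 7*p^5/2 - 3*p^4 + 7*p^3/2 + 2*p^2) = -p^6/2 - 3*p^5/2 + 33*p^4/2 + 7*p^3/2 - 66*p^2 + 48*p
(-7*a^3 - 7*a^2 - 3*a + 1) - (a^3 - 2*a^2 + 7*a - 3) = -8*a^3 - 5*a^2 - 10*a + 4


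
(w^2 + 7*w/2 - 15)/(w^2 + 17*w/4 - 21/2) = 2*(2*w - 5)/(4*w - 7)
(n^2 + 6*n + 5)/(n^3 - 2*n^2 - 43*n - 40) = 1/(n - 8)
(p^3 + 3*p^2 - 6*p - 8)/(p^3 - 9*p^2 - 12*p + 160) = (p^2 - p - 2)/(p^2 - 13*p + 40)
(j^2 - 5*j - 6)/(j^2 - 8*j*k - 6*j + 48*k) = (j + 1)/(j - 8*k)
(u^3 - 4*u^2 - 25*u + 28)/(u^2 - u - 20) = (u^2 - 8*u + 7)/(u - 5)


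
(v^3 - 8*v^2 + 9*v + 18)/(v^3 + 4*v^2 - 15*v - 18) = (v - 6)/(v + 6)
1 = 1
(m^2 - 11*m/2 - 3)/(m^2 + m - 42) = (m + 1/2)/(m + 7)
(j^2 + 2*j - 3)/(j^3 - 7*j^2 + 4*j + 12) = (j^2 + 2*j - 3)/(j^3 - 7*j^2 + 4*j + 12)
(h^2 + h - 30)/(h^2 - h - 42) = (h - 5)/(h - 7)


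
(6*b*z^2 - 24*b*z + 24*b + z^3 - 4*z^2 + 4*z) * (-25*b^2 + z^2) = -150*b^3*z^2 + 600*b^3*z - 600*b^3 - 25*b^2*z^3 + 100*b^2*z^2 - 100*b^2*z + 6*b*z^4 - 24*b*z^3 + 24*b*z^2 + z^5 - 4*z^4 + 4*z^3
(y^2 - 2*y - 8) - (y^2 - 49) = 41 - 2*y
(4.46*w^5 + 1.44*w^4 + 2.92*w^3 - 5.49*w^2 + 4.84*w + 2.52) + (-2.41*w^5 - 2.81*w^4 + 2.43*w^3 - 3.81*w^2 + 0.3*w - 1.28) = 2.05*w^5 - 1.37*w^4 + 5.35*w^3 - 9.3*w^2 + 5.14*w + 1.24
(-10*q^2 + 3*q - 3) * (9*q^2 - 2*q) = -90*q^4 + 47*q^3 - 33*q^2 + 6*q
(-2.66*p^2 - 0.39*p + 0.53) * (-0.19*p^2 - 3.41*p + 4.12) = 0.5054*p^4 + 9.1447*p^3 - 9.73*p^2 - 3.4141*p + 2.1836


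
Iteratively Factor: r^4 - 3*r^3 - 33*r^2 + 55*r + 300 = (r - 5)*(r^3 + 2*r^2 - 23*r - 60) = (r - 5)^2*(r^2 + 7*r + 12) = (r - 5)^2*(r + 4)*(r + 3)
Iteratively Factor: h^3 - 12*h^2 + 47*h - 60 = (h - 3)*(h^2 - 9*h + 20) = (h - 5)*(h - 3)*(h - 4)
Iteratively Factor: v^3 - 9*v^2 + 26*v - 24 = (v - 4)*(v^2 - 5*v + 6) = (v - 4)*(v - 2)*(v - 3)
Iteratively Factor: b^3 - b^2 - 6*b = (b)*(b^2 - b - 6) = b*(b + 2)*(b - 3)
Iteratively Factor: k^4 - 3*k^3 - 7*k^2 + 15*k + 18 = (k + 1)*(k^3 - 4*k^2 - 3*k + 18) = (k - 3)*(k + 1)*(k^2 - k - 6) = (k - 3)*(k + 1)*(k + 2)*(k - 3)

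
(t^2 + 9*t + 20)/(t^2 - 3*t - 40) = (t + 4)/(t - 8)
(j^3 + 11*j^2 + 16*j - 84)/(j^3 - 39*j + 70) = (j + 6)/(j - 5)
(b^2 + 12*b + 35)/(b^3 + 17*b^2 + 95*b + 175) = 1/(b + 5)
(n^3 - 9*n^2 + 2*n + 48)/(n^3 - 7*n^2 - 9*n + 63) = (n^2 - 6*n - 16)/(n^2 - 4*n - 21)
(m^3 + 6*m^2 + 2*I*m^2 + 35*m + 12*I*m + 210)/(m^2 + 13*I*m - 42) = (m^2 + m*(6 - 5*I) - 30*I)/(m + 6*I)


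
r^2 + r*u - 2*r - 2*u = (r - 2)*(r + u)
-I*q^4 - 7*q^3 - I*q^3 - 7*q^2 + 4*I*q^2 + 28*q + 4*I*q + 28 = (q - 2)*(q + 2)*(q - 7*I)*(-I*q - I)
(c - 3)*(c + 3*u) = c^2 + 3*c*u - 3*c - 9*u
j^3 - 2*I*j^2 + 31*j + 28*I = (j - 7*I)*(j + I)*(j + 4*I)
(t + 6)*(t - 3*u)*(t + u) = t^3 - 2*t^2*u + 6*t^2 - 3*t*u^2 - 12*t*u - 18*u^2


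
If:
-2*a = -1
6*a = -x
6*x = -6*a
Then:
No Solution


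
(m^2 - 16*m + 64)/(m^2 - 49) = (m^2 - 16*m + 64)/(m^2 - 49)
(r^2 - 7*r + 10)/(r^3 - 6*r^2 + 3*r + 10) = 1/(r + 1)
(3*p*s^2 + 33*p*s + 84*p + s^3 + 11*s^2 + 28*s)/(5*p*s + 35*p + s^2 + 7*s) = (3*p*s + 12*p + s^2 + 4*s)/(5*p + s)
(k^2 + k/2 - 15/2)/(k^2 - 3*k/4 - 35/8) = 4*(k + 3)/(4*k + 7)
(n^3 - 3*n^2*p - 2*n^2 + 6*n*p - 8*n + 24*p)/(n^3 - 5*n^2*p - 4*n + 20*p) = (-n^2 + 3*n*p + 4*n - 12*p)/(-n^2 + 5*n*p + 2*n - 10*p)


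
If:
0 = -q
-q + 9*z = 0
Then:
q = 0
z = 0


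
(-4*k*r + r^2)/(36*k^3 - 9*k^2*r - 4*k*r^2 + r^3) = r/(-9*k^2 + r^2)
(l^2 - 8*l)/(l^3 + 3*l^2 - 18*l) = (l - 8)/(l^2 + 3*l - 18)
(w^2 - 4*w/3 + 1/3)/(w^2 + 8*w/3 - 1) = (w - 1)/(w + 3)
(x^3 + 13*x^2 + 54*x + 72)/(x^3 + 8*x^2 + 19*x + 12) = (x + 6)/(x + 1)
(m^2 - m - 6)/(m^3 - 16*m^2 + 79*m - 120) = (m + 2)/(m^2 - 13*m + 40)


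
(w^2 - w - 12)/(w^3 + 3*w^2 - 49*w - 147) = (w - 4)/(w^2 - 49)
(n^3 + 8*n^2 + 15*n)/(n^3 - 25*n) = (n + 3)/(n - 5)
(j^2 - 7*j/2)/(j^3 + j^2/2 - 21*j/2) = (2*j - 7)/(2*j^2 + j - 21)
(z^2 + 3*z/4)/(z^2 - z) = (z + 3/4)/(z - 1)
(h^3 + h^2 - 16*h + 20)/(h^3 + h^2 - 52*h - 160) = (h^2 - 4*h + 4)/(h^2 - 4*h - 32)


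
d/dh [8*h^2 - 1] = 16*h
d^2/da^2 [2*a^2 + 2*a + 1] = 4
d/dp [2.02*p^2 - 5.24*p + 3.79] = 4.04*p - 5.24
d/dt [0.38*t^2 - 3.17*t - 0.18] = 0.76*t - 3.17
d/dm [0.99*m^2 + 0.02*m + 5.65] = 1.98*m + 0.02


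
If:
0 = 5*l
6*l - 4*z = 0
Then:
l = 0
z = 0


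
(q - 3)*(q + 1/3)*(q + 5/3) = q^3 - q^2 - 49*q/9 - 5/3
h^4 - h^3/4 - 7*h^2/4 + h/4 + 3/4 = (h - 1)^2*(h + 3/4)*(h + 1)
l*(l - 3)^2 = l^3 - 6*l^2 + 9*l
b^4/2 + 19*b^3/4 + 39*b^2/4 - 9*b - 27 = (b/2 + 1)*(b - 3/2)*(b + 3)*(b + 6)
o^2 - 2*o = o*(o - 2)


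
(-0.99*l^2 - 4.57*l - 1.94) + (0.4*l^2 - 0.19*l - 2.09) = -0.59*l^2 - 4.76*l - 4.03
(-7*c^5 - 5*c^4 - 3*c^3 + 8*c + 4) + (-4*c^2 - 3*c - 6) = -7*c^5 - 5*c^4 - 3*c^3 - 4*c^2 + 5*c - 2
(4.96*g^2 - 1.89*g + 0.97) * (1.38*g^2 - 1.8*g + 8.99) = 6.8448*g^4 - 11.5362*g^3 + 49.331*g^2 - 18.7371*g + 8.7203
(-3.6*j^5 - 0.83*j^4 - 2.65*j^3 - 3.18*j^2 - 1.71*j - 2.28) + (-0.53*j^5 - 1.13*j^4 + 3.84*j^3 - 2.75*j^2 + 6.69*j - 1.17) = -4.13*j^5 - 1.96*j^4 + 1.19*j^3 - 5.93*j^2 + 4.98*j - 3.45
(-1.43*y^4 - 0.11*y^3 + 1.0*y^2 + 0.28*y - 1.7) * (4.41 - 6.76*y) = 9.6668*y^5 - 5.5627*y^4 - 7.2451*y^3 + 2.5172*y^2 + 12.7268*y - 7.497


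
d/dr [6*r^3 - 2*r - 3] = 18*r^2 - 2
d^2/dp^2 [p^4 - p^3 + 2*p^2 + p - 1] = 12*p^2 - 6*p + 4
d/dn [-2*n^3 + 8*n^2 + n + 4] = -6*n^2 + 16*n + 1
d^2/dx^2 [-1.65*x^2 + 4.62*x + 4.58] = -3.30000000000000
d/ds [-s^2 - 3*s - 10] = -2*s - 3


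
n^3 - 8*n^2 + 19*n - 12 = (n - 4)*(n - 3)*(n - 1)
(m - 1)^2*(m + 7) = m^3 + 5*m^2 - 13*m + 7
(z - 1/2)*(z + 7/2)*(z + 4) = z^3 + 7*z^2 + 41*z/4 - 7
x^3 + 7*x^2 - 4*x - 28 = (x - 2)*(x + 2)*(x + 7)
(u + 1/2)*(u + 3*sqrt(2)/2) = u^2 + u/2 + 3*sqrt(2)*u/2 + 3*sqrt(2)/4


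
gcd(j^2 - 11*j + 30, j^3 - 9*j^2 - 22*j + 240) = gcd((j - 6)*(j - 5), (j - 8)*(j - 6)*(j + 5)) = j - 6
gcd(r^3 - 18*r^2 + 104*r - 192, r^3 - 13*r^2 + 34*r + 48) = r^2 - 14*r + 48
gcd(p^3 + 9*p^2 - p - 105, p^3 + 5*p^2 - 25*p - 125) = p + 5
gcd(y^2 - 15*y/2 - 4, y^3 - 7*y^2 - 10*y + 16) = y - 8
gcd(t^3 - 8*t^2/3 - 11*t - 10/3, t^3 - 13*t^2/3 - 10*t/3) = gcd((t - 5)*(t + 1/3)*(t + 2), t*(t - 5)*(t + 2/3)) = t - 5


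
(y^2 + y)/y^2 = (y + 1)/y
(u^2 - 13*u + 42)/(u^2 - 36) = (u - 7)/(u + 6)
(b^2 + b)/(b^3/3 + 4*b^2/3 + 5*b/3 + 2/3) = 3*b/(b^2 + 3*b + 2)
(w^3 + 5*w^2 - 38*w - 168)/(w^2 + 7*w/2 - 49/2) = 2*(w^2 - 2*w - 24)/(2*w - 7)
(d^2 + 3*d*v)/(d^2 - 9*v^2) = d/(d - 3*v)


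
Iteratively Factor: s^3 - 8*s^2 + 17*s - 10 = (s - 1)*(s^2 - 7*s + 10) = (s - 2)*(s - 1)*(s - 5)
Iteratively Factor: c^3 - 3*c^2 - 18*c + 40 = (c + 4)*(c^2 - 7*c + 10) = (c - 5)*(c + 4)*(c - 2)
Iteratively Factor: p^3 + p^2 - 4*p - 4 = (p + 2)*(p^2 - p - 2) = (p - 2)*(p + 2)*(p + 1)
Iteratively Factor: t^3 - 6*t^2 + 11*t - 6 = (t - 2)*(t^2 - 4*t + 3) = (t - 3)*(t - 2)*(t - 1)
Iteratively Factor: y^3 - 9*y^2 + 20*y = (y)*(y^2 - 9*y + 20) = y*(y - 4)*(y - 5)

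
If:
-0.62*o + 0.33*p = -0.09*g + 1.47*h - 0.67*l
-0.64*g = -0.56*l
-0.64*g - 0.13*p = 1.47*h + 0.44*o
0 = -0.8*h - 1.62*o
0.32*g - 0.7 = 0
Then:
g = 2.19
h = -0.39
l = 2.50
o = 0.19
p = -7.04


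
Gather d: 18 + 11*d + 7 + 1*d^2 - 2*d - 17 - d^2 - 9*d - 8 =0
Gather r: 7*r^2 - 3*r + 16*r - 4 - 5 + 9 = 7*r^2 + 13*r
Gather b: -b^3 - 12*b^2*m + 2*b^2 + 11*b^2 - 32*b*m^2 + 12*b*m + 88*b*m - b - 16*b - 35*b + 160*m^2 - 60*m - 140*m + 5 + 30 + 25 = -b^3 + b^2*(13 - 12*m) + b*(-32*m^2 + 100*m - 52) + 160*m^2 - 200*m + 60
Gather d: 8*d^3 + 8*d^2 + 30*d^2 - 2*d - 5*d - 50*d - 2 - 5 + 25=8*d^3 + 38*d^2 - 57*d + 18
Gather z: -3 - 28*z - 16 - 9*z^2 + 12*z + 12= -9*z^2 - 16*z - 7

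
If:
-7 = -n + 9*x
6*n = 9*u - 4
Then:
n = 9*x + 7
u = 6*x + 46/9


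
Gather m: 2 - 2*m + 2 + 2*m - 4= 0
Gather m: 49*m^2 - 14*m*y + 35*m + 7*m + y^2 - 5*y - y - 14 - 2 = 49*m^2 + m*(42 - 14*y) + y^2 - 6*y - 16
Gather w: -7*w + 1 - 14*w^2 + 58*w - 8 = -14*w^2 + 51*w - 7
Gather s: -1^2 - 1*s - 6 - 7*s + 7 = -8*s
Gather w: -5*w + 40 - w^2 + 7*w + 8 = -w^2 + 2*w + 48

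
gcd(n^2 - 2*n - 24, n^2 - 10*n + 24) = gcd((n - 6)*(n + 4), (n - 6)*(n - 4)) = n - 6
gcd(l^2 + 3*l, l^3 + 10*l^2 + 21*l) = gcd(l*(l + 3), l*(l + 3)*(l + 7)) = l^2 + 3*l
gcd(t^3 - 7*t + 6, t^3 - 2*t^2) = t - 2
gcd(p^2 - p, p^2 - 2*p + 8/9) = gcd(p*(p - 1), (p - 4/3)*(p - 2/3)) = 1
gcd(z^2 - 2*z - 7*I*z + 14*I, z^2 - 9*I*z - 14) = z - 7*I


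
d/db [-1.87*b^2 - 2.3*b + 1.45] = -3.74*b - 2.3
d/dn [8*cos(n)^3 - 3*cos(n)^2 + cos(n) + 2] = (-24*cos(n)^2 + 6*cos(n) - 1)*sin(n)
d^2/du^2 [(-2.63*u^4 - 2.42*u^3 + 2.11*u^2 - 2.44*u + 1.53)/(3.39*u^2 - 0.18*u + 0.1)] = (-60.448446*u^6 + 9.62895600000007*u^5 - 5.86069200000006*u^4 - 51.26502*u^3 + 101.151498*u^2 - 0.783876*u - 0.983836)/(38.958219*u^6 - 6.205734*u^5 + 3.777138*u^4 - 0.371952*u^3 + 0.11142*u^2 - 0.0054*u + 0.001)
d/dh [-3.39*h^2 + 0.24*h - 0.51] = 0.24 - 6.78*h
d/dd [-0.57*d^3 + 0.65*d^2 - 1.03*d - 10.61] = -1.71*d^2 + 1.3*d - 1.03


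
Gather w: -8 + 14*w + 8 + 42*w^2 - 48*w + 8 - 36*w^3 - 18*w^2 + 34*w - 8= -36*w^3 + 24*w^2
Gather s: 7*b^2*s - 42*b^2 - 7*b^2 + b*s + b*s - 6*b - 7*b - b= -49*b^2 - 14*b + s*(7*b^2 + 2*b)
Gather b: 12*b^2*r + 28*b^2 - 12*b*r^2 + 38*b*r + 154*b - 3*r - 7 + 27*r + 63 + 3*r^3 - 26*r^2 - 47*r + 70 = b^2*(12*r + 28) + b*(-12*r^2 + 38*r + 154) + 3*r^3 - 26*r^2 - 23*r + 126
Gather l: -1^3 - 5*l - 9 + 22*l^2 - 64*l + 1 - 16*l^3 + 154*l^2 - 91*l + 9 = -16*l^3 + 176*l^2 - 160*l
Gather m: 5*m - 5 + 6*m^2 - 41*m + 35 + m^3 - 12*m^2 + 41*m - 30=m^3 - 6*m^2 + 5*m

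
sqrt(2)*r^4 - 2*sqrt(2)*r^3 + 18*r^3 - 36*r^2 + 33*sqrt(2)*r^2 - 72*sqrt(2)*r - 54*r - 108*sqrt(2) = (r - 3)*(r + 3*sqrt(2))*(r + 6*sqrt(2))*(sqrt(2)*r + sqrt(2))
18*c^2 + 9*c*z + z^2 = (3*c + z)*(6*c + z)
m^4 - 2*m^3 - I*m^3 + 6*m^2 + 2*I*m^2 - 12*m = m*(m - 2)*(m - 3*I)*(m + 2*I)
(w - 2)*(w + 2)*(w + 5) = w^3 + 5*w^2 - 4*w - 20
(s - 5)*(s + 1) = s^2 - 4*s - 5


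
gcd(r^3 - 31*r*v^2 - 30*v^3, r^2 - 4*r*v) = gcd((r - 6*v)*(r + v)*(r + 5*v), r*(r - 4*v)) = 1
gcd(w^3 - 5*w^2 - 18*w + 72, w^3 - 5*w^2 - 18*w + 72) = w^3 - 5*w^2 - 18*w + 72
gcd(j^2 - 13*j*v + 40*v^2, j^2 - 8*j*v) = -j + 8*v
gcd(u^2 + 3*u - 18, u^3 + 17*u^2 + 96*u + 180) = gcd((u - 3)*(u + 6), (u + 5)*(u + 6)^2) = u + 6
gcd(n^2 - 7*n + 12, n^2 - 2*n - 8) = n - 4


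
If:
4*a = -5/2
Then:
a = -5/8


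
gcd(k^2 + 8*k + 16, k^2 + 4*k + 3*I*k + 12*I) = k + 4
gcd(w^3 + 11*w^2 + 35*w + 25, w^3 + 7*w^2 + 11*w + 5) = w^2 + 6*w + 5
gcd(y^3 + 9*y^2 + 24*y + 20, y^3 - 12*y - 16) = y^2 + 4*y + 4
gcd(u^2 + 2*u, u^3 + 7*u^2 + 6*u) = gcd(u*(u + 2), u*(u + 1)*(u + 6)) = u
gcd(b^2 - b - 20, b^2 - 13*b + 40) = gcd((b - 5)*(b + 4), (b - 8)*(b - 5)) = b - 5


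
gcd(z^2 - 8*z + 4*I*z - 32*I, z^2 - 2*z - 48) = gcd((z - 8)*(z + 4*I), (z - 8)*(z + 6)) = z - 8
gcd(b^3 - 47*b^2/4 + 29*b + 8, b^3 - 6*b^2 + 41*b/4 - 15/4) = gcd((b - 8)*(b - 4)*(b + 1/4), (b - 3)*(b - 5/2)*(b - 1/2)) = 1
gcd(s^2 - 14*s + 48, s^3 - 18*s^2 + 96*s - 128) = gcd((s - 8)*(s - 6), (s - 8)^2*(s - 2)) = s - 8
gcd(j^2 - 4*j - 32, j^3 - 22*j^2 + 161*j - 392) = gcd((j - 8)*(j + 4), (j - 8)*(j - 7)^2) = j - 8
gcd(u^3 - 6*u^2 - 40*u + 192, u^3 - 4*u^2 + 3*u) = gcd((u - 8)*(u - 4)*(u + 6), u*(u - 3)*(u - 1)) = 1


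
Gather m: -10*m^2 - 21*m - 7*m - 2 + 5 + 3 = -10*m^2 - 28*m + 6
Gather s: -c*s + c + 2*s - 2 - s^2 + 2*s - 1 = c - s^2 + s*(4 - c) - 3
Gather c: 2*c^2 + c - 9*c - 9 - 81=2*c^2 - 8*c - 90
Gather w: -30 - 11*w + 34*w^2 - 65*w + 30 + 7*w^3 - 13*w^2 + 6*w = 7*w^3 + 21*w^2 - 70*w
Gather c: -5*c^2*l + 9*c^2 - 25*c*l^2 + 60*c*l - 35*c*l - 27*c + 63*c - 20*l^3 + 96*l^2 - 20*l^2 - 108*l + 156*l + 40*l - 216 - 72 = c^2*(9 - 5*l) + c*(-25*l^2 + 25*l + 36) - 20*l^3 + 76*l^2 + 88*l - 288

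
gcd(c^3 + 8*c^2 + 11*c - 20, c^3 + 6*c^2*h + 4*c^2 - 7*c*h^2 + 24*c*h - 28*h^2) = c + 4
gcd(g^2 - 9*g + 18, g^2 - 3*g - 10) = 1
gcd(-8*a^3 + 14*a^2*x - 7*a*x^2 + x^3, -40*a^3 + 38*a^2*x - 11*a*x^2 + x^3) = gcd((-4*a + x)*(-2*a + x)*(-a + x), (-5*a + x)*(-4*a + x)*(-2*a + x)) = 8*a^2 - 6*a*x + x^2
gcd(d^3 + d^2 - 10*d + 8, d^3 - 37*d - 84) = d + 4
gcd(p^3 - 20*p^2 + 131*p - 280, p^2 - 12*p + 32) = p - 8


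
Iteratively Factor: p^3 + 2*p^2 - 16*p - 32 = (p - 4)*(p^2 + 6*p + 8) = (p - 4)*(p + 4)*(p + 2)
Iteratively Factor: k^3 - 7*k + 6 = (k + 3)*(k^2 - 3*k + 2) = (k - 1)*(k + 3)*(k - 2)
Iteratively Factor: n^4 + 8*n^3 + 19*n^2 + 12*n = (n + 1)*(n^3 + 7*n^2 + 12*n) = n*(n + 1)*(n^2 + 7*n + 12) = n*(n + 1)*(n + 4)*(n + 3)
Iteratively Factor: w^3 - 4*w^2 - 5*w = (w + 1)*(w^2 - 5*w) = w*(w + 1)*(w - 5)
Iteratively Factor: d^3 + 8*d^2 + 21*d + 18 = (d + 2)*(d^2 + 6*d + 9) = (d + 2)*(d + 3)*(d + 3)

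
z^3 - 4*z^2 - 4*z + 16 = (z - 4)*(z - 2)*(z + 2)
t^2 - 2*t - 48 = (t - 8)*(t + 6)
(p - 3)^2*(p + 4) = p^3 - 2*p^2 - 15*p + 36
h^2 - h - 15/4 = (h - 5/2)*(h + 3/2)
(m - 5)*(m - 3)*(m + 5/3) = m^3 - 19*m^2/3 + 5*m/3 + 25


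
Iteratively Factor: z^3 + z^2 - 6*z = (z - 2)*(z^2 + 3*z) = (z - 2)*(z + 3)*(z)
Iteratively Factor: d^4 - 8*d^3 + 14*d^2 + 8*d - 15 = (d - 3)*(d^3 - 5*d^2 - d + 5) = (d - 3)*(d - 1)*(d^2 - 4*d - 5) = (d - 5)*(d - 3)*(d - 1)*(d + 1)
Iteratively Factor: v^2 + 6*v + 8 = (v + 2)*(v + 4)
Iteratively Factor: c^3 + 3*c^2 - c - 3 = (c - 1)*(c^2 + 4*c + 3) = (c - 1)*(c + 3)*(c + 1)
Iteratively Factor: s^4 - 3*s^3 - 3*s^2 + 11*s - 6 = (s + 2)*(s^3 - 5*s^2 + 7*s - 3) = (s - 1)*(s + 2)*(s^2 - 4*s + 3) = (s - 1)^2*(s + 2)*(s - 3)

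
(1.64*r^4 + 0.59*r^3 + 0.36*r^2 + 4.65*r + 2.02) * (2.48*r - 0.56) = 4.0672*r^5 + 0.5448*r^4 + 0.5624*r^3 + 11.3304*r^2 + 2.4056*r - 1.1312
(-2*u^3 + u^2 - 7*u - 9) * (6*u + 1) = -12*u^4 + 4*u^3 - 41*u^2 - 61*u - 9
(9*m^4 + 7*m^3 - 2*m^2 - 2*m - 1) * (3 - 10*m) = -90*m^5 - 43*m^4 + 41*m^3 + 14*m^2 + 4*m - 3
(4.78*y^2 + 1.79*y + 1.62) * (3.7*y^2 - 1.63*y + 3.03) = 17.686*y^4 - 1.1684*y^3 + 17.5597*y^2 + 2.7831*y + 4.9086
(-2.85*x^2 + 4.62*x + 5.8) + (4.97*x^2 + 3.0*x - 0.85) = 2.12*x^2 + 7.62*x + 4.95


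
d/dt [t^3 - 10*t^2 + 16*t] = 3*t^2 - 20*t + 16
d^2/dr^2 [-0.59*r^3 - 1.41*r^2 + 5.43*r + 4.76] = -3.54*r - 2.82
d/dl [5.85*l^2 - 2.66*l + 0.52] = 11.7*l - 2.66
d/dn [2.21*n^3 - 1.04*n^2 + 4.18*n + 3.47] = 6.63*n^2 - 2.08*n + 4.18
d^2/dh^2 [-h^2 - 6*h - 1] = -2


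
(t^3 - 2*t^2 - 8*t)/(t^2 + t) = (t^2 - 2*t - 8)/(t + 1)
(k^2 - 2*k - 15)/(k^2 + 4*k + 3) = (k - 5)/(k + 1)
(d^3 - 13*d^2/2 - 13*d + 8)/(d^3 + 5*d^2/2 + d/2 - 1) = (d - 8)/(d + 1)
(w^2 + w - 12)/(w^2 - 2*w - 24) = (w - 3)/(w - 6)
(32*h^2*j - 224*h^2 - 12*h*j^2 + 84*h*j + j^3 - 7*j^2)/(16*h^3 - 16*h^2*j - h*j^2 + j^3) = (8*h*j - 56*h - j^2 + 7*j)/(4*h^2 - 3*h*j - j^2)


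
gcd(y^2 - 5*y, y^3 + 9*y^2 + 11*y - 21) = 1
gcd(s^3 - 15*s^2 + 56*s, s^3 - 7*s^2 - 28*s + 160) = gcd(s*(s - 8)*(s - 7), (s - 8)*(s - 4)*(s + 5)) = s - 8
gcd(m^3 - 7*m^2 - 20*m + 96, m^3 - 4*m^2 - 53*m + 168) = m^2 - 11*m + 24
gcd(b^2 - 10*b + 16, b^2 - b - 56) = b - 8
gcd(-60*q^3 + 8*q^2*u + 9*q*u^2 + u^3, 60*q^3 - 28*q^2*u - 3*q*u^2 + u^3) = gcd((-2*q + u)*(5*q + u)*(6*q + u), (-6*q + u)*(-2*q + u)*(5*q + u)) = 10*q^2 - 3*q*u - u^2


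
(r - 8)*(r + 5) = r^2 - 3*r - 40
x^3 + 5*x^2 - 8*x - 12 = (x - 2)*(x + 1)*(x + 6)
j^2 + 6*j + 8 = (j + 2)*(j + 4)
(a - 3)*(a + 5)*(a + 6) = a^3 + 8*a^2 - 3*a - 90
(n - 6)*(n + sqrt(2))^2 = n^3 - 6*n^2 + 2*sqrt(2)*n^2 - 12*sqrt(2)*n + 2*n - 12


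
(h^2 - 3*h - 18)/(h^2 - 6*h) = (h + 3)/h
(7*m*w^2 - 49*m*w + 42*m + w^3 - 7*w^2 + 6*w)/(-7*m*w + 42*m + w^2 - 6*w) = (7*m*w - 7*m + w^2 - w)/(-7*m + w)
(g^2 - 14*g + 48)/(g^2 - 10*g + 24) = (g - 8)/(g - 4)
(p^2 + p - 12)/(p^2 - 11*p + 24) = (p + 4)/(p - 8)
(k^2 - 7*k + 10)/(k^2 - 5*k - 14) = (-k^2 + 7*k - 10)/(-k^2 + 5*k + 14)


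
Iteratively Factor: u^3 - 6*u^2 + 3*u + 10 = (u + 1)*(u^2 - 7*u + 10) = (u - 5)*(u + 1)*(u - 2)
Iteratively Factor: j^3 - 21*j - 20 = (j + 4)*(j^2 - 4*j - 5) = (j - 5)*(j + 4)*(j + 1)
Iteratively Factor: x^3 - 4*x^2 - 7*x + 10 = (x + 2)*(x^2 - 6*x + 5) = (x - 1)*(x + 2)*(x - 5)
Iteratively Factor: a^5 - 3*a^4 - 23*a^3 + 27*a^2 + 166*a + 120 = (a + 3)*(a^4 - 6*a^3 - 5*a^2 + 42*a + 40) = (a + 1)*(a + 3)*(a^3 - 7*a^2 + 2*a + 40) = (a + 1)*(a + 2)*(a + 3)*(a^2 - 9*a + 20) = (a - 4)*(a + 1)*(a + 2)*(a + 3)*(a - 5)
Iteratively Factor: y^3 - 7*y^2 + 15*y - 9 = (y - 3)*(y^2 - 4*y + 3) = (y - 3)*(y - 1)*(y - 3)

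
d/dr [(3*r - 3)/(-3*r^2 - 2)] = 3*(-3*r^2 + 6*r*(r - 1) - 2)/(3*r^2 + 2)^2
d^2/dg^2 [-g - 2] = 0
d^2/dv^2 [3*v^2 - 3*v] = 6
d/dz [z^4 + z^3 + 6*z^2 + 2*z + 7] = 4*z^3 + 3*z^2 + 12*z + 2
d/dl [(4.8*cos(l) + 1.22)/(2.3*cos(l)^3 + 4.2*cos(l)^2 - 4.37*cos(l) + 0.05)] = (22.08*cos(l)^3 + 28.578*cos(l)^2 + 10.248*cos(l) - 5.5714)*sin(l)/(5.29*cos(l)^6 + 19.32*cos(l)^5 - 2.462*cos(l)^4 - 36.478*cos(l)^3 + 19.5169*cos(l)^2 - 0.437*cos(l) + 0.0025)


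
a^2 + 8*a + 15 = (a + 3)*(a + 5)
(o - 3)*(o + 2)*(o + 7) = o^3 + 6*o^2 - 13*o - 42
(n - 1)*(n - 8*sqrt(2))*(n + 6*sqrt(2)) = n^3 - 2*sqrt(2)*n^2 - n^2 - 96*n + 2*sqrt(2)*n + 96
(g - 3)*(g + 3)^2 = g^3 + 3*g^2 - 9*g - 27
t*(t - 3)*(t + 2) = t^3 - t^2 - 6*t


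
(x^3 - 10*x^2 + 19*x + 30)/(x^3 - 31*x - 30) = (x - 5)/(x + 5)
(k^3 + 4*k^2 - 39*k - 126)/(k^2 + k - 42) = k + 3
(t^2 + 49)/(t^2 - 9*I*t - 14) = (t + 7*I)/(t - 2*I)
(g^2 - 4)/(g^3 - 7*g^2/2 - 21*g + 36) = 2*(g^2 - 4)/(2*g^3 - 7*g^2 - 42*g + 72)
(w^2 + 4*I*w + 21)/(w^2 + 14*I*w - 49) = (w - 3*I)/(w + 7*I)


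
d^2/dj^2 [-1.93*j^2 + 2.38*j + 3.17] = -3.86000000000000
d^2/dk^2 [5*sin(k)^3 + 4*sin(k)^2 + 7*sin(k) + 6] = -45*sin(k)^3 - 16*sin(k)^2 + 23*sin(k) + 8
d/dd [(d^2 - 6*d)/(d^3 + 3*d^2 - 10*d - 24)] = (-d^4 + 12*d^3 + 8*d^2 - 48*d + 144)/(d^6 + 6*d^5 - 11*d^4 - 108*d^3 - 44*d^2 + 480*d + 576)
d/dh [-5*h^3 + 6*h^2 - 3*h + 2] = -15*h^2 + 12*h - 3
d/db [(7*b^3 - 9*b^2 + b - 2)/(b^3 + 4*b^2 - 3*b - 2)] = (37*b^4 - 44*b^3 - 13*b^2 + 52*b - 8)/(b^6 + 8*b^5 + 10*b^4 - 28*b^3 - 7*b^2 + 12*b + 4)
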